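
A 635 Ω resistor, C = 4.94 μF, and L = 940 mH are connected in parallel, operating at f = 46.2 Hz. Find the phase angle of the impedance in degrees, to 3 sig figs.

54.8°

ω = 2πf = 290.3 rad/s
X_L = ωL = 273 Ω
X_C = 1/(ωC) = 697 Ω
Parallel: admittances add. Y = 1/R + 1/(jωL) + jωC
Y = (0.00157 − j0.00223) S
|Y| = 0.00273 S → |Z| = 1/|Y| = 366 Ω, ∠Z = −∠Y = 54.8°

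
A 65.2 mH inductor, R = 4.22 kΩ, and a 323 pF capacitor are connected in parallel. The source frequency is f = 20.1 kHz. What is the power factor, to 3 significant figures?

ω = 2πf = 126300 rad/s
X_L = ωL = 8230 Ω
X_C = 1/(ωC) = 24500 Ω
Parallel: admittances add. Y = 1/R + 1/(jωL) + jωC
Y = (0.000237 − j8.07e-05) S
|Y| = 0.000250 S → |Z| = 1/|Y| = 3990 Ω, ∠Z = −∠Y = 18.8°
cos φ = cos(18.8°) = 0.947

0.947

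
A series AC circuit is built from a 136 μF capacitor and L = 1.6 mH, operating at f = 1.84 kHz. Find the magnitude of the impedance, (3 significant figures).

ω = 2πf = 11560 rad/s
X_L = ωL = 18.5 Ω
X_C = 1/(ωC) = 0.636 Ω
Net reactance X = X_L − X_C = 17.9 Ω
Z = j17.9 Ω
|Z| = √(0² + 17.9²) = 17.9 Ω

17.9 Ω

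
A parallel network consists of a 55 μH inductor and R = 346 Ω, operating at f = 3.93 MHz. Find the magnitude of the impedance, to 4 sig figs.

335.3 Ω

ω = 2πf = 2.469e+07 rad/s
X_L = ωL = 1358 Ω
Parallel: admittances add. Y = 1/R + 1/(jωL)
Y = (0.002890 − j0.0007363) S
|Y| = 0.002982 S → |Z| = 1/|Y| = 335.3 Ω, ∠Z = −∠Y = 14.29°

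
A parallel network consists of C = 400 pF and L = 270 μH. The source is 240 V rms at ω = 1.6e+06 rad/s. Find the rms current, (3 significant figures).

402 mA

X_L = ωL = 432 Ω
X_C = 1/(ωC) = 1560 Ω
Parallel: admittances add. Y = 1/(jωL) + jωC
Y = (0 − j0.00167) S
|Y| = 0.00167 S → |Z| = 1/|Y| = 597 Ω, ∠Z = −∠Y = 90.0°
I = V/|Z| = 240/597 = 402 mA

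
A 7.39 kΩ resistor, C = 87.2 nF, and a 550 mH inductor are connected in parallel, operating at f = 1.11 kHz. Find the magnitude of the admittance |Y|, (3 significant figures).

373 μS

ω = 2πf = 6974 rad/s
X_L = ωL = 3840 Ω
X_C = 1/(ωC) = 1640 Ω
Parallel: admittances add. Y = 1/R + 1/(jωL) + jωC
Y = (0.000135 + j0.000347) S
|Y| = 0.000373 S → |Z| = 1/|Y| = 2680 Ω, ∠Z = −∠Y = -68.7°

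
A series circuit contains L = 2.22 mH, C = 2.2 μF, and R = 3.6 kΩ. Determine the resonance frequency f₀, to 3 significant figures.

ω₀ = 1/√(LC) = 1/√(0.00222 × 2.2e-06) = 14310 rad/s
f₀ = ω₀/(2π) = 2.28 kHz

2.28 kHz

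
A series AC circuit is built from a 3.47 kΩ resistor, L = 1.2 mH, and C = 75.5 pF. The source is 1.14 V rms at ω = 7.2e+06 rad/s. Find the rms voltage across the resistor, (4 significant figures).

X_L = ωL = 8640 Ω
X_C = 1/(ωC) = 1840 Ω
Net reactance X = X_L − X_C = 6800 Ω
Z = 3470 + j6800 Ω
|Z| = √(3470² + 6800²) = 7635 Ω
I = V/|Z| = 149.3 μA
V_R = I·|Z_R| = 0.0001493 × 3470 = 0.5181 V

0.5181 V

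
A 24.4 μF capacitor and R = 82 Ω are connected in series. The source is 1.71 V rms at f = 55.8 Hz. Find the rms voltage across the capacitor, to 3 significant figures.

ω = 2πf = 350.6 rad/s
X_C = 1/(ωC) = 117 Ω
Z = 82.0 − j117 Ω
|Z| = √(82.0² + 117²) = 143 Ω
I = V/|Z| = 12.0 mA
V_C = I·|Z_C| = 0.0120 × 117 = 1.40 V

1.40 V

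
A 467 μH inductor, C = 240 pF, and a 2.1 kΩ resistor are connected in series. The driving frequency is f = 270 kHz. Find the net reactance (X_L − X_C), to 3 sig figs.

-1660 Ω

ω = 2πf = 1.696e+06 rad/s
X_L = ωL = 792 Ω
X_C = 1/(ωC) = 2460 Ω
X = 792 − 2460 = -1660 Ω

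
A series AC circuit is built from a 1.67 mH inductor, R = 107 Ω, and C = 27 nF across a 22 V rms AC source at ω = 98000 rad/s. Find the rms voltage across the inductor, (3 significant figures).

15.0 V

X_L = ωL = 164 Ω
X_C = 1/(ωC) = 378 Ω
Net reactance X = X_L − X_C = -214 Ω
Z = 107 − j214 Ω
|Z| = √(107² + 214²) = 239 Ω
I = V/|Z| = 91.9 mA
V_L = I·|Z_L| = 0.0919 × 164 = 15.0 V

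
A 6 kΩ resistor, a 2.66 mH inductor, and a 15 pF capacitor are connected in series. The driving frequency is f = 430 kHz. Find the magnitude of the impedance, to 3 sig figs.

ω = 2πf = 2.702e+06 rad/s
X_L = ωL = 7190 Ω
X_C = 1/(ωC) = 24700 Ω
Net reactance X = X_L − X_C = -17500 Ω
Z = 6000 − j17500 Ω
|Z| = √(6000² + 17500²) = 18500 Ω

18500 Ω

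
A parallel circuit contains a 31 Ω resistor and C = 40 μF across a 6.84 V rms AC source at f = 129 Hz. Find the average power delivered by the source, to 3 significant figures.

1.51 W

ω = 2πf = 810.5 rad/s
X_C = 1/(ωC) = 30.8 Ω
Parallel: admittances add. Y = 1/R + jωC
Y = (0.0323 + j0.0324) S
|Y| = 0.0457 S → |Z| = 1/|Y| = 21.9 Ω, ∠Z = −∠Y = -45.1°
I = V/|Z| = 313 mA
P = VI cos φ = 6.84 × 0.313 × cos(-45.1°) = 1.51 W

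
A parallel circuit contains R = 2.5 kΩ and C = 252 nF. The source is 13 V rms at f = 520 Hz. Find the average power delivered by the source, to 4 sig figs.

ω = 2πf = 3267 rad/s
X_C = 1/(ωC) = 1215 Ω
Parallel: admittances add. Y = 1/R + jωC
Y = (0.0004000 + j0.0008233) S
|Y| = 0.0009154 S → |Z| = 1/|Y| = 1092 Ω, ∠Z = −∠Y = -64.09°
I = V/|Z| = 11.90 mA
P = VI cos φ = 13 × 0.01190 × cos(-64.09°) = 67.60 mW

67.60 mW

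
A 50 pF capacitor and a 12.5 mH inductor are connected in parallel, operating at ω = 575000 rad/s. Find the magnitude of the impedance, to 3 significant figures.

X_L = ωL = 7190 Ω
X_C = 1/(ωC) = 34800 Ω
Parallel: admittances add. Y = 1/(jωL) + jωC
Y = (0 − j0.000110) S
|Y| = 0.000110 S → |Z| = 1/|Y| = 9060 Ω, ∠Z = −∠Y = 90.0°

9060 Ω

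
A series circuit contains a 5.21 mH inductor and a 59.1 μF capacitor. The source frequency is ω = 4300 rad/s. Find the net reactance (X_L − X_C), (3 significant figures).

18.5 Ω

X_L = ωL = 22.4 Ω
X_C = 1/(ωC) = 3.93 Ω
X = 22.4 − 3.93 = 18.5 Ω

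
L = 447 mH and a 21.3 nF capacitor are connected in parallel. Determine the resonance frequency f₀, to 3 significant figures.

1.63 kHz

ω₀ = 1/√(LC) = 1/√(0.447 × 2.13e-08) = 10250 rad/s
f₀ = ω₀/(2π) = 1.63 kHz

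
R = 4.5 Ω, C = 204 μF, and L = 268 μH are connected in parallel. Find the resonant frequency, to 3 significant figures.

681 Hz

ω₀ = 1/√(LC) = 1/√(0.000268 × 0.000204) = 4277 rad/s
f₀ = ω₀/(2π) = 681 Hz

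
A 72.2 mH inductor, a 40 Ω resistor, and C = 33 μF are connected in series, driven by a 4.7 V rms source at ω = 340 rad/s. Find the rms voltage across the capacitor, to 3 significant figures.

X_L = ωL = 24.5 Ω
X_C = 1/(ωC) = 89.1 Ω
Net reactance X = X_L − X_C = -64.6 Ω
Z = 40.0 − j64.6 Ω
|Z| = √(40.0² + 64.6²) = 76.0 Ω
I = V/|Z| = 61.9 mA
V_C = I·|Z_C| = 0.0619 × 89.1 = 5.51 V

5.51 V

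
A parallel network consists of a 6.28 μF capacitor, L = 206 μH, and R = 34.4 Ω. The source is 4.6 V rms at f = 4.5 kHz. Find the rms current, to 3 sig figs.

ω = 2πf = 28270 rad/s
X_L = ωL = 5.82 Ω
X_C = 1/(ωC) = 5.63 Ω
Parallel: admittances add. Y = 1/R + 1/(jωL) + jωC
Y = (0.0291 + j0.00587) S
|Y| = 0.0297 S → |Z| = 1/|Y| = 33.7 Ω, ∠Z = −∠Y = -11.4°
I = V/|Z| = 4.6/33.7 = 136 mA

136 mA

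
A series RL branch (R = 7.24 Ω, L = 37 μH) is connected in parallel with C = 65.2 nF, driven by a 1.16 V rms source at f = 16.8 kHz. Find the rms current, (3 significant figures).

ω = 2πf = 105600 rad/s
X_L = ωL = 3.91 Ω
X_C = 1/(ωC) = 145 Ω
Branch 1 (R+jX_L): Z₁ = 7.24 + j3.91 Ω, |Z₁| = 8.23 Ω
Branch 2 (−jX_C): Z₂ = −j145 Ω
Parallel: Z = Z₁Z₂/(Z₁+Z₂), |Z| = 8.44 Ω, ∠Z = 25.4°
I = V/|Z| = 1.16/8.44 = 137 mA

137 mA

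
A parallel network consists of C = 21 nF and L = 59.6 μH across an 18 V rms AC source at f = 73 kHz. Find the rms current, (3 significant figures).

485 mA

ω = 2πf = 458700 rad/s
X_L = ωL = 27.3 Ω
X_C = 1/(ωC) = 104 Ω
Parallel: admittances add. Y = 1/(jωL) + jωC
Y = (0 − j0.0269) S
|Y| = 0.0269 S → |Z| = 1/|Y| = 37.1 Ω, ∠Z = −∠Y = 90.0°
I = V/|Z| = 18/37.1 = 485 mA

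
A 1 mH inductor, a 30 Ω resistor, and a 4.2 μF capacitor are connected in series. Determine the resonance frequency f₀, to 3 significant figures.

2.46 kHz

ω₀ = 1/√(LC) = 1/√(0.001 × 4.2e-06) = 15430 rad/s
f₀ = ω₀/(2π) = 2.46 kHz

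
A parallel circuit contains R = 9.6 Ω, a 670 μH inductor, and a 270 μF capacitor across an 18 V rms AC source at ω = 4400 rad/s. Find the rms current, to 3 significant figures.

X_L = ωL = 2.95 Ω
X_C = 1/(ωC) = 0.842 Ω
Parallel: admittances add. Y = 1/R + 1/(jωL) + jωC
Y = (0.104 + j0.849) S
|Y| = 0.855 S → |Z| = 1/|Y| = 1.17 Ω, ∠Z = −∠Y = -83.0°
I = V/|Z| = 18/1.17 = 15.4 A

15.4 A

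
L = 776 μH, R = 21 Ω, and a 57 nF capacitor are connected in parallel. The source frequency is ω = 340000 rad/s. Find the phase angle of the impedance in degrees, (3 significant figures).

X_L = ωL = 264 Ω
X_C = 1/(ωC) = 51.6 Ω
Parallel: admittances add. Y = 1/R + 1/(jωL) + jωC
Y = (0.0476 + j0.0156) S
|Y| = 0.0501 S → |Z| = 1/|Y| = 20.0 Ω, ∠Z = −∠Y = -18.1°

-18.1°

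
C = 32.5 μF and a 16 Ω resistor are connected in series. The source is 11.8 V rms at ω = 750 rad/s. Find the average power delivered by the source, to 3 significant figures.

1.15 W

X_C = 1/(ωC) = 41.0 Ω
Z = 16.0 − j41.0 Ω
|Z| = √(16.0² + 41.0²) = 44.0 Ω
∠Z = arctan(-41.0/16.0) = -68.7°
I = V/|Z| = 268 mA
P = VI cos φ = 11.8 × 0.268 × cos(-68.7°) = 1.15 W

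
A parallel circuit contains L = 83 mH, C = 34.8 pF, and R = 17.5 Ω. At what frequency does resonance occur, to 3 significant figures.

93.6 kHz

ω₀ = 1/√(LC) = 1/√(0.083 × 3.48e-11) = 588400 rad/s
f₀ = ω₀/(2π) = 93.6 kHz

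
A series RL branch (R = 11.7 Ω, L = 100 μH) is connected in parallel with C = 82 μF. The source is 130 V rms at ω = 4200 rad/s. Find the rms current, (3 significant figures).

45.7 A

X_L = ωL = 0.420 Ω
X_C = 1/(ωC) = 2.90 Ω
Branch 1 (R+jX_L): Z₁ = 11.7 + j0.420 Ω, |Z₁| = 11.7 Ω
Branch 2 (−jX_C): Z₂ = −j2.90 Ω
Parallel: Z = Z₁Z₂/(Z₁+Z₂), |Z| = 2.84 Ω, ∠Z = -76.0°
I = V/|Z| = 130/2.84 = 45.7 A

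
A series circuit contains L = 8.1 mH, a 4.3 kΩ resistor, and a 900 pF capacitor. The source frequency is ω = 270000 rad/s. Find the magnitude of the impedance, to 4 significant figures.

4713 Ω

X_L = ωL = 2187 Ω
X_C = 1/(ωC) = 4115 Ω
Net reactance X = X_L − X_C = -1928 Ω
Z = 4300 − j1928 Ω
|Z| = √(4300² + 1928²) = 4713 Ω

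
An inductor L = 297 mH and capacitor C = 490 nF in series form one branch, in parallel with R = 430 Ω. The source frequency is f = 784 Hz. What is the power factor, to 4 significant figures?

0.9252

ω = 2πf = 4926 rad/s
X_L = ωL = 1463 Ω
X_C = 1/(ωC) = 414.3 Ω
Branch 1: Z₁ = R = 430.0 Ω
Branch 2 (series LC): Z₂ = j(X_L − X_C) = j1049 Ω
Parallel: Z = Z₁Z₂/(Z₁+Z₂), |Z| = 397.9 Ω, ∠Z = 22.29°
cos φ = cos(22.29°) = 0.9252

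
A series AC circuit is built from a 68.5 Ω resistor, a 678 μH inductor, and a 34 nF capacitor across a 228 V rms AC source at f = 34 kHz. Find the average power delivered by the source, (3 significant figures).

751 W

ω = 2πf = 213600 rad/s
X_L = ωL = 145 Ω
X_C = 1/(ωC) = 138 Ω
Net reactance X = X_L − X_C = 7.16 Ω
Z = 68.5 + j7.16 Ω
|Z| = √(68.5² + 7.16²) = 68.9 Ω
∠Z = arctan(7.16/68.5) = 5.97°
I = V/|Z| = 3.31 A
P = VI cos φ = 228 × 3.31 × cos(5.97°) = 751 W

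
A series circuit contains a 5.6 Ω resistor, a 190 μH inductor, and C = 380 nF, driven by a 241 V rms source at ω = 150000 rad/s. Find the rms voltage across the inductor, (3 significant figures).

558 V

X_L = ωL = 28.5 Ω
X_C = 1/(ωC) = 17.5 Ω
Net reactance X = X_L − X_C = 11.0 Ω
Z = 5.60 + j11.0 Ω
|Z| = √(5.60² + 11.0²) = 12.3 Ω
I = V/|Z| = 19.6 A
V_L = I·|Z_L| = 19.6 × 28.5 = 558 V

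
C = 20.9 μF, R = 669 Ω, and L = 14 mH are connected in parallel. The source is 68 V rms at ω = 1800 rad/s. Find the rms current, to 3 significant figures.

X_L = ωL = 25.2 Ω
X_C = 1/(ωC) = 26.6 Ω
Parallel: admittances add. Y = 1/R + 1/(jωL) + jωC
Y = (0.00149 − j0.00206) S
|Y| = 0.00255 S → |Z| = 1/|Y| = 393 Ω, ∠Z = −∠Y = 54.1°
I = V/|Z| = 68/393 = 173 mA

173 mA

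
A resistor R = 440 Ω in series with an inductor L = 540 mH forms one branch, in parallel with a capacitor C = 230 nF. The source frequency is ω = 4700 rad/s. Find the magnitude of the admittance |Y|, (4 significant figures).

X_L = ωL = 2538 Ω
X_C = 1/(ωC) = 925.1 Ω
Branch 1 (R+jX_L): Z₁ = 440.0 + j2538 Ω, |Z₁| = 2576 Ω
Branch 2 (−jX_C): Z₂ = −j925.1 Ω
Parallel: Z = Z₁Z₂/(Z₁+Z₂), |Z| = 1425 Ω, ∠Z = -84.58°
|Y| = 1/|Z| = 701.6 μS

701.6 μS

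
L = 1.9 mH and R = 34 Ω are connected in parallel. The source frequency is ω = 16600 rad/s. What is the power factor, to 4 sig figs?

X_L = ωL = 31.54 Ω
Parallel: admittances add. Y = 1/R + 1/(jωL)
Y = (0.02941 − j0.03171) S
|Y| = 0.04325 S → |Z| = 1/|Y| = 23.12 Ω, ∠Z = −∠Y = 47.15°
cos φ = cos(47.15°) = 0.6801

0.6801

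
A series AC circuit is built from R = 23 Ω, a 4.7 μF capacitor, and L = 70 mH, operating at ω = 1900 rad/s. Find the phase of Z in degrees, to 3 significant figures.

42.4°

X_L = ωL = 133 Ω
X_C = 1/(ωC) = 112 Ω
Net reactance X = X_L − X_C = 21.0 Ω
Z = 23.0 + j21.0 Ω
|Z| = √(23.0² + 21.0²) = 31.2 Ω
∠Z = arctan(21.0/23.0) = 42.4°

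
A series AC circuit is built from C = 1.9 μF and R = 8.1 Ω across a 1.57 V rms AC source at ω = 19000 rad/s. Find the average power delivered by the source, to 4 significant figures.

X_C = 1/(ωC) = 27.70 Ω
Z = 8.100 − j27.70 Ω
|Z| = √(8.100² + 27.70²) = 28.86 Ω
∠Z = arctan(-27.70/8.100) = -73.70°
I = V/|Z| = 54.40 mA
P = VI cos φ = 1.57 × 0.05440 × cos(-73.70°) = 23.97 mW

23.97 mW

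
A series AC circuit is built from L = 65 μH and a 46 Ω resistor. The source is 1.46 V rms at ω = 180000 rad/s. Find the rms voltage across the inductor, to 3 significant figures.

0.360 V

X_L = ωL = 11.7 Ω
Z = 46.0 + j11.7 Ω
|Z| = √(46.0² + 11.7²) = 47.5 Ω
I = V/|Z| = 30.8 mA
V_L = I·|Z_L| = 0.0308 × 11.7 = 0.360 V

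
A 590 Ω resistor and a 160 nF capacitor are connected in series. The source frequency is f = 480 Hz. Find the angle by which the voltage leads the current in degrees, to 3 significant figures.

-74.1°

ω = 2πf = 3016 rad/s
X_C = 1/(ωC) = 2070 Ω
Z = 590 − j2070 Ω
|Z| = √(590² + 2070²) = 2150 Ω
∠Z = arctan(-2070/590) = -74.1°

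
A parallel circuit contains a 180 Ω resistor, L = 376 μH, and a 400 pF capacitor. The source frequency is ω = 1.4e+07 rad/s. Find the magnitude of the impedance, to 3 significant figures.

129 Ω

X_L = ωL = 5260 Ω
X_C = 1/(ωC) = 179 Ω
Parallel: admittances add. Y = 1/R + 1/(jωL) + jωC
Y = (0.00556 + j0.00541) S
|Y| = 0.00775 S → |Z| = 1/|Y| = 129 Ω, ∠Z = −∠Y = -44.2°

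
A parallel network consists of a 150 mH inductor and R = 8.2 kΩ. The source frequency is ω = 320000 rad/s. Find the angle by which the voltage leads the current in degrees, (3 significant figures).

9.69°

X_L = ωL = 48000 Ω
Parallel: admittances add. Y = 1/R + 1/(jωL)
Y = (0.000122 − j2.08e-05) S
|Y| = 0.000124 S → |Z| = 1/|Y| = 8080 Ω, ∠Z = −∠Y = 9.69°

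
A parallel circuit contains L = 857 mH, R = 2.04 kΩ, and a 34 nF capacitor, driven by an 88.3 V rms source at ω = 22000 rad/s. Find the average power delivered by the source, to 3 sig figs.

X_L = ωL = 18900 Ω
X_C = 1/(ωC) = 1340 Ω
Parallel: admittances add. Y = 1/R + 1/(jωL) + jωC
Y = (0.000490 + j0.000695) S
|Y| = 0.000850 S → |Z| = 1/|Y| = 1180 Ω, ∠Z = −∠Y = -54.8°
I = V/|Z| = 75.1 mA
P = VI cos φ = 88.3 × 0.0751 × cos(-54.8°) = 3.82 W

3.82 W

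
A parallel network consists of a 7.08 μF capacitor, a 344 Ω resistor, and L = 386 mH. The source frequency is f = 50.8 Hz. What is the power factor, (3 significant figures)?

ω = 2πf = 319.2 rad/s
X_L = ωL = 123 Ω
X_C = 1/(ωC) = 443 Ω
Parallel: admittances add. Y = 1/R + 1/(jωL) + jωC
Y = (0.00291 − j0.00586) S
|Y| = 0.00654 S → |Z| = 1/|Y| = 153 Ω, ∠Z = −∠Y = 63.6°
cos φ = cos(63.6°) = 0.445

0.445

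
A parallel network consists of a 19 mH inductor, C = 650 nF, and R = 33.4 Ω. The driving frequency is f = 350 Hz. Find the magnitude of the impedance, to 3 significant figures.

26.7 Ω

ω = 2πf = 2199 rad/s
X_L = ωL = 41.8 Ω
X_C = 1/(ωC) = 700 Ω
Parallel: admittances add. Y = 1/R + 1/(jωL) + jωC
Y = (0.0299 − j0.0225) S
|Y| = 0.0375 S → |Z| = 1/|Y| = 26.7 Ω, ∠Z = −∠Y = 36.9°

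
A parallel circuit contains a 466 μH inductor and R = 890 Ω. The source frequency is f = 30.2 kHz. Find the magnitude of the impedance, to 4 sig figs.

87.99 Ω

ω = 2πf = 189800 rad/s
X_L = ωL = 88.42 Ω
Parallel: admittances add. Y = 1/R + 1/(jωL)
Y = (0.001124 − j0.01131) S
|Y| = 0.01136 S → |Z| = 1/|Y| = 87.99 Ω, ∠Z = −∠Y = 84.33°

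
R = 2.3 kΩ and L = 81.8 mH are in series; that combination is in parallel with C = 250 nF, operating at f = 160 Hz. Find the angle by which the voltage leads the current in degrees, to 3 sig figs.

ω = 2πf = 1005 rad/s
X_L = ωL = 82.2 Ω
X_C = 1/(ωC) = 3980 Ω
Branch 1 (R+jX_L): Z₁ = 2300 + j82.2 Ω, |Z₁| = 2300 Ω
Branch 2 (−jX_C): Z₂ = −j3980 Ω
Parallel: Z = Z₁Z₂/(Z₁+Z₂), |Z| = 2020 Ω, ∠Z = -28.5°

-28.5°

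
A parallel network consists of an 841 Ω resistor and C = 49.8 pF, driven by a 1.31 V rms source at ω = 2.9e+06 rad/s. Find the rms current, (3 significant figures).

1.57 mA

X_C = 1/(ωC) = 6920 Ω
Parallel: admittances add. Y = 1/R + jωC
Y = (0.00119 + j0.000144) S
|Y| = 0.00120 S → |Z| = 1/|Y| = 835 Ω, ∠Z = −∠Y = -6.93°
I = V/|Z| = 1.31/835 = 1.57 mA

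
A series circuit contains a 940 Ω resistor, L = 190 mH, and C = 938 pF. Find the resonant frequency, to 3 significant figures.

11.9 kHz

ω₀ = 1/√(LC) = 1/√(0.19 × 9.38e-10) = 74910 rad/s
f₀ = ω₀/(2π) = 11.9 kHz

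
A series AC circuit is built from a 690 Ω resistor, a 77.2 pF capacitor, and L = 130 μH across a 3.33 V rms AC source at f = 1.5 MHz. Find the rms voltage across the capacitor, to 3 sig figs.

ω = 2πf = 9.425e+06 rad/s
X_L = ωL = 1230 Ω
X_C = 1/(ωC) = 1370 Ω
Net reactance X = X_L − X_C = -149 Ω
Z = 690 − j149 Ω
|Z| = √(690² + 149²) = 706 Ω
I = V/|Z| = 4.72 mA
V_C = I·|Z_C| = 0.00472 × 1370 = 6.48 V

6.48 V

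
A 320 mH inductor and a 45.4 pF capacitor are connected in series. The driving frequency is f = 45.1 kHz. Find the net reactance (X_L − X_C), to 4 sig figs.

ω = 2πf = 283400 rad/s
X_L = ωL = 90680 Ω
X_C = 1/(ωC) = 77730 Ω
X = 90680 − 77730 = 12950 Ω

12950 Ω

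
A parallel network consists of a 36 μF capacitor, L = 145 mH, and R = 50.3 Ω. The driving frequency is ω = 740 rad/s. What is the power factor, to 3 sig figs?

X_L = ωL = 107 Ω
X_C = 1/(ωC) = 37.5 Ω
Parallel: admittances add. Y = 1/R + 1/(jωL) + jωC
Y = (0.0199 + j0.0173) S
|Y| = 0.0264 S → |Z| = 1/|Y| = 37.9 Ω, ∠Z = −∠Y = -41.1°
cos φ = cos(-41.1°) = 0.754

0.754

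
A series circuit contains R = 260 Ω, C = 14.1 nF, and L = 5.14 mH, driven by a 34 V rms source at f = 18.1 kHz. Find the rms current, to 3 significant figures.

129 mA

ω = 2πf = 113700 rad/s
X_L = ωL = 585 Ω
X_C = 1/(ωC) = 624 Ω
Net reactance X = X_L − X_C = -39.1 Ω
Z = 260 − j39.1 Ω
|Z| = √(260² + 39.1²) = 263 Ω
I = V/|Z| = 34/263 = 129 mA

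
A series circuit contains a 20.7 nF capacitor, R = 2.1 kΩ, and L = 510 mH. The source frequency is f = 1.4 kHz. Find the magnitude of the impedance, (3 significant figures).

ω = 2πf = 8796 rad/s
X_L = ωL = 4490 Ω
X_C = 1/(ωC) = 5490 Ω
Net reactance X = X_L − X_C = -1010 Ω
Z = 2100 − j1010 Ω
|Z| = √(2100² + 1010²) = 2330 Ω

2330 Ω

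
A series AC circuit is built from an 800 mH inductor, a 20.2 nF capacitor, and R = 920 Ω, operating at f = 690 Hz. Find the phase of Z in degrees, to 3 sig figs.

-83.4°

ω = 2πf = 4335 rad/s
X_L = ωL = 3470 Ω
X_C = 1/(ωC) = 11400 Ω
Net reactance X = X_L − X_C = -7950 Ω
Z = 920 − j7950 Ω
|Z| = √(920² + 7950²) = 8000 Ω
∠Z = arctan(-7950/920) = -83.4°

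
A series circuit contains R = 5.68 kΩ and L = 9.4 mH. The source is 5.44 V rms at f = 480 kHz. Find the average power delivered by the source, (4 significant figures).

201.1 μW

ω = 2πf = 3.016e+06 rad/s
X_L = ωL = 28350 Ω
Z = 5680 + j28350 Ω
|Z| = √(5680² + 28350²) = 28910 Ω
∠Z = arctan(28350/5680) = 78.67°
I = V/|Z| = 188.1 μA
P = VI cos φ = 5.44 × 0.0001881 × cos(78.67°) = 201.1 μW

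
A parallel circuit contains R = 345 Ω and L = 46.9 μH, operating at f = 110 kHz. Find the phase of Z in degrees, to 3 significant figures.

84.6°

ω = 2πf = 691200 rad/s
X_L = ωL = 32.4 Ω
Parallel: admittances add. Y = 1/R + 1/(jωL)
Y = (0.00290 − j0.0308) S
|Y| = 0.0310 S → |Z| = 1/|Y| = 32.3 Ω, ∠Z = −∠Y = 84.6°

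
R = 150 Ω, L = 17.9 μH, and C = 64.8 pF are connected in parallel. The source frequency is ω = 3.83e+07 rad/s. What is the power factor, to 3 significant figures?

X_L = ωL = 686 Ω
X_C = 1/(ωC) = 403 Ω
Parallel: admittances add. Y = 1/R + 1/(jωL) + jωC
Y = (0.00667 + j0.00102) S
|Y| = 0.00674 S → |Z| = 1/|Y| = 148 Ω, ∠Z = −∠Y = -8.73°
cos φ = cos(-8.73°) = 0.988

0.988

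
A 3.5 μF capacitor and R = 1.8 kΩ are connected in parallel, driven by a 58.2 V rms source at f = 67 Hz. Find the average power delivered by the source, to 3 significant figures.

1.88 W

ω = 2πf = 421.0 rad/s
X_C = 1/(ωC) = 679 Ω
Parallel: admittances add. Y = 1/R + jωC
Y = (0.000556 + j0.00147) S
|Y| = 0.00157 S → |Z| = 1/|Y| = 635 Ω, ∠Z = −∠Y = -69.3°
I = V/|Z| = 91.6 mA
P = VI cos φ = 58.2 × 0.0916 × cos(-69.3°) = 1.88 W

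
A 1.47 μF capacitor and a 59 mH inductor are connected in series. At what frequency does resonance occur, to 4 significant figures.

540.4 Hz

ω₀ = 1/√(LC) = 1/√(0.059 × 1.47e-06) = 3396 rad/s
f₀ = ω₀/(2π) = 540.4 Hz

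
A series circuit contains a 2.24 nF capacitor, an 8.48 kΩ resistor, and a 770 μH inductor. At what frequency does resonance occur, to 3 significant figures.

ω₀ = 1/√(LC) = 1/√(0.00077 × 2.24e-09) = 761400 rad/s
f₀ = ω₀/(2π) = 121 kHz

121 kHz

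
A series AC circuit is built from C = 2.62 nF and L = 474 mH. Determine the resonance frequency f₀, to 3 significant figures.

4.52 kHz

ω₀ = 1/√(LC) = 1/√(0.474 × 2.62e-09) = 28380 rad/s
f₀ = ω₀/(2π) = 4.52 kHz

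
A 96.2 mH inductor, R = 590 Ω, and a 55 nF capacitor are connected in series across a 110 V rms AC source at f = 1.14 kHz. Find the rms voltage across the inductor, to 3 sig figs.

39.0 V

ω = 2πf = 7163 rad/s
X_L = ωL = 689 Ω
X_C = 1/(ωC) = 2540 Ω
Net reactance X = X_L − X_C = -1850 Ω
Z = 590 − j1850 Ω
|Z| = √(590² + 1850²) = 1940 Ω
I = V/|Z| = 56.7 mA
V_L = I·|Z_L| = 0.0567 × 689 = 39.0 V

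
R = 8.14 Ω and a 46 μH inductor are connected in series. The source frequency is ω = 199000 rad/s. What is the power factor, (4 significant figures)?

0.6645

X_L = ωL = 9.154 Ω
Z = 8.140 + j9.154 Ω
|Z| = √(8.140² + 9.154²) = 12.25 Ω
∠Z = arctan(9.154/8.140) = 48.36°
cos φ = cos(48.36°) = 0.6645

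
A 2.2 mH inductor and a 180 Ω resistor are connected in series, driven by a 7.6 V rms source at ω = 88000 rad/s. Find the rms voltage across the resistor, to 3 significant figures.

X_L = ωL = 194 Ω
Z = 180 + j194 Ω
|Z| = √(180² + 194²) = 264 Ω
I = V/|Z| = 28.7 mA
V_R = I·|Z_R| = 0.0287 × 180 = 5.17 V

5.17 V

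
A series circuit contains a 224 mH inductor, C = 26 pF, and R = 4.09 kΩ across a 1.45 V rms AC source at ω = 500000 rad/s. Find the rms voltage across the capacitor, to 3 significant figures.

X_L = ωL = 112000 Ω
X_C = 1/(ωC) = 76900 Ω
Net reactance X = X_L − X_C = 35100 Ω
Z = 4090 + j35100 Ω
|Z| = √(4090² + 35100²) = 35300 Ω
I = V/|Z| = 41.1 μA
V_C = I·|Z_C| = 4.11e-05 × 76900 = 3.16 V

3.16 V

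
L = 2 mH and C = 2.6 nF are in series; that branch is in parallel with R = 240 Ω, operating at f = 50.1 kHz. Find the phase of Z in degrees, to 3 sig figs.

ω = 2πf = 314800 rad/s
X_L = ωL = 630 Ω
X_C = 1/(ωC) = 1220 Ω
Branch 1: Z₁ = R = 240 Ω
Branch 2 (series LC): Z₂ = j(X_L − X_C) = −j592 Ω
Parallel: Z = Z₁Z₂/(Z₁+Z₂), |Z| = 222 Ω, ∠Z = -22.1°

-22.1°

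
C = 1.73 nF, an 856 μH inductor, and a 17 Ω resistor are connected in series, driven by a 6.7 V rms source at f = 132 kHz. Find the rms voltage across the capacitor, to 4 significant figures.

218.2 V

ω = 2πf = 829400 rad/s
X_L = ωL = 709.9 Ω
X_C = 1/(ωC) = 696.9 Ω
Net reactance X = X_L − X_C = 13.00 Ω
Z = 17.00 + j13.00 Ω
|Z| = √(17.00² + 13.00²) = 21.40 Ω
I = V/|Z| = 313.1 mA
V_C = I·|Z_C| = 0.3131 × 696.9 = 218.2 V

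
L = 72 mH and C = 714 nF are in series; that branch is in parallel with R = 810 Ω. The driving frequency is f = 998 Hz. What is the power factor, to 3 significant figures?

ω = 2πf = 6271 rad/s
X_L = ωL = 451 Ω
X_C = 1/(ωC) = 223 Ω
Branch 1: Z₁ = R = 810 Ω
Branch 2 (series LC): Z₂ = j(X_L − X_C) = j228 Ω
Parallel: Z = Z₁Z₂/(Z₁+Z₂), |Z| = 220 Ω, ∠Z = 74.3°
cos φ = cos(74.3°) = 0.271

0.271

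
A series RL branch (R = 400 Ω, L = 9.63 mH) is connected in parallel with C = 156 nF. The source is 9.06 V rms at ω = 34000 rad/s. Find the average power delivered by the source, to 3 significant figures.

X_L = ωL = 327 Ω
X_C = 1/(ωC) = 189 Ω
Branch 1 (R+jX_L): Z₁ = 400 + j327 Ω, |Z₁| = 517 Ω
Branch 2 (−jX_C): Z₂ = −j189 Ω
Parallel: Z = Z₁Z₂/(Z₁+Z₂), |Z| = 230 Ω, ∠Z = -69.8°
I = V/|Z| = 39.4 mA
P = VI cos φ = 9.06 × 0.0394 × cos(-69.8°) = 123 mW

123 mW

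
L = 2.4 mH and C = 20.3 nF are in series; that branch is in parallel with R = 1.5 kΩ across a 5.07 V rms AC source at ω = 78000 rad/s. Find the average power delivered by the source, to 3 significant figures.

X_L = ωL = 187 Ω
X_C = 1/(ωC) = 632 Ω
Branch 1: Z₁ = R = 1500 Ω
Branch 2 (series LC): Z₂ = j(X_L − X_C) = −j444 Ω
Parallel: Z = Z₁Z₂/(Z₁+Z₂), |Z| = 426 Ω, ∠Z = -73.5°
I = V/|Z| = 11.9 mA
P = VI cos φ = 5.07 × 0.0119 × cos(-73.5°) = 17.1 mW

17.1 mW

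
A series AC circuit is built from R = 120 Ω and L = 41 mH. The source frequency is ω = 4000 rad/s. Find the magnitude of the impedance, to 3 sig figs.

203 Ω

X_L = ωL = 164 Ω
Z = 120 + j164 Ω
|Z| = √(120² + 164²) = 203 Ω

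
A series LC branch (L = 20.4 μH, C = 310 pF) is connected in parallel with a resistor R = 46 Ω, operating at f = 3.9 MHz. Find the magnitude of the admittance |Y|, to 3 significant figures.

21.9 mS

ω = 2πf = 2.45e+07 rad/s
X_L = ωL = 500 Ω
X_C = 1/(ωC) = 132 Ω
Branch 1: Z₁ = R = 46.0 Ω
Branch 2 (series LC): Z₂ = j(X_L − X_C) = j368 Ω
Parallel: Z = Z₁Z₂/(Z₁+Z₂), |Z| = 45.6 Ω, ∠Z = 7.12°
|Y| = 1/|Z| = 21.9 mS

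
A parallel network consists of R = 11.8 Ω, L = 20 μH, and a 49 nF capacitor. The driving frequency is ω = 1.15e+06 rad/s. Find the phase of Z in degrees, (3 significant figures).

-8.64°

X_L = ωL = 23.0 Ω
X_C = 1/(ωC) = 17.7 Ω
Parallel: admittances add. Y = 1/R + 1/(jωL) + jωC
Y = (0.0847 + j0.0129) S
|Y| = 0.0857 S → |Z| = 1/|Y| = 11.7 Ω, ∠Z = −∠Y = -8.64°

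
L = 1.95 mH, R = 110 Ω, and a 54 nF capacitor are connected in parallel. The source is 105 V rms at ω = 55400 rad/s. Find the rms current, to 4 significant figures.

1.159 A

X_L = ωL = 108.0 Ω
X_C = 1/(ωC) = 334.3 Ω
Parallel: admittances add. Y = 1/R + 1/(jωL) + jωC
Y = (0.009091 − j0.006265) S
|Y| = 0.01104 S → |Z| = 1/|Y| = 90.57 Ω, ∠Z = −∠Y = 34.57°
I = V/|Z| = 105/90.57 = 1.159 A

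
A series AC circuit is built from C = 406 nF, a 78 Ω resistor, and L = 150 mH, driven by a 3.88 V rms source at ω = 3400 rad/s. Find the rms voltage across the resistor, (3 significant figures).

X_L = ωL = 510 Ω
X_C = 1/(ωC) = 724 Ω
Net reactance X = X_L − X_C = -214 Ω
Z = 78.0 − j214 Ω
|Z| = √(78.0² + 214²) = 228 Ω
I = V/|Z| = 17.0 mA
V_R = I·|Z_R| = 0.0170 × 78.0 = 1.33 V

1.33 V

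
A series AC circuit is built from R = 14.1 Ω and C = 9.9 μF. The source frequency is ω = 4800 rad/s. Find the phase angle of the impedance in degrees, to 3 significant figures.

-56.2°

X_C = 1/(ωC) = 21.0 Ω
Z = 14.1 − j21.0 Ω
|Z| = √(14.1² + 21.0²) = 25.3 Ω
∠Z = arctan(-21.0/14.1) = -56.2°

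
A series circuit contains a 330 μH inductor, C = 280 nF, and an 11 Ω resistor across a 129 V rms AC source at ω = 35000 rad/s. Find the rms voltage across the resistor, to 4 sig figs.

X_L = ωL = 11.55 Ω
X_C = 1/(ωC) = 102.0 Ω
Net reactance X = X_L − X_C = -90.49 Ω
Z = 11.00 − j90.49 Ω
|Z| = √(11.00² + 90.49²) = 91.16 Ω
I = V/|Z| = 1.415 A
V_R = I·|Z_R| = 1.415 × 11.00 = 15.57 V

15.57 V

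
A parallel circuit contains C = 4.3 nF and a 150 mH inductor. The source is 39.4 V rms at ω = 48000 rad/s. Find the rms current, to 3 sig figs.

2.66 mA

X_L = ωL = 7200 Ω
X_C = 1/(ωC) = 4840 Ω
Parallel: admittances add. Y = 1/(jωL) + jωC
Y = (0 + j6.75e-05) S
|Y| = 6.75e-05 S → |Z| = 1/|Y| = 14800 Ω, ∠Z = −∠Y = -90.0°
I = V/|Z| = 39.4/14800 = 2.66 mA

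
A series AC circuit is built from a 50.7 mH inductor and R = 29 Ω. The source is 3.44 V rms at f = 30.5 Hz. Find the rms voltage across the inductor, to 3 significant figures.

1.09 V

ω = 2πf = 191.6 rad/s
X_L = ωL = 9.72 Ω
Z = 29.0 + j9.72 Ω
|Z| = √(29.0² + 9.72²) = 30.6 Ω
I = V/|Z| = 112 mA
V_L = I·|Z_L| = 0.112 × 9.72 = 1.09 V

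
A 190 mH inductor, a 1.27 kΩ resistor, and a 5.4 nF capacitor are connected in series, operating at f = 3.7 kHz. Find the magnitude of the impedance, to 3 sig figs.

ω = 2πf = 23250 rad/s
X_L = ωL = 4420 Ω
X_C = 1/(ωC) = 7970 Ω
Net reactance X = X_L − X_C = -3550 Ω
Z = 1270 − j3550 Ω
|Z| = √(1270² + 3550²) = 3770 Ω

3770 Ω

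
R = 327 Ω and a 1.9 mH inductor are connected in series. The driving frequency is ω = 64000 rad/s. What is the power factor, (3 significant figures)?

0.937

X_L = ωL = 122 Ω
Z = 327 + j122 Ω
|Z| = √(327² + 122²) = 349 Ω
∠Z = arctan(122/327) = 20.4°
cos φ = cos(20.4°) = 0.937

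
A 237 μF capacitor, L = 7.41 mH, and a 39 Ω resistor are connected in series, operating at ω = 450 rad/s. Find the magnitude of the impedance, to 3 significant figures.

39.5 Ω

X_L = ωL = 3.33 Ω
X_C = 1/(ωC) = 9.38 Ω
Net reactance X = X_L − X_C = -6.04 Ω
Z = 39.0 − j6.04 Ω
|Z| = √(39.0² + 6.04²) = 39.5 Ω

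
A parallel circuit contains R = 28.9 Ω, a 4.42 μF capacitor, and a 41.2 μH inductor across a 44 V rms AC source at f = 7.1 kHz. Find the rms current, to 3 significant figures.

ω = 2πf = 44610 rad/s
X_L = ωL = 1.84 Ω
X_C = 1/(ωC) = 5.07 Ω
Parallel: admittances add. Y = 1/R + 1/(jωL) + jωC
Y = (0.0346 − j0.347) S
|Y| = 0.349 S → |Z| = 1/|Y| = 2.87 Ω, ∠Z = −∠Y = 84.3°
I = V/|Z| = 44/2.87 = 15.3 A

15.3 A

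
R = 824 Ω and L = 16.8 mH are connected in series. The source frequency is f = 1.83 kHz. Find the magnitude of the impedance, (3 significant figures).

ω = 2πf = 11500 rad/s
X_L = ωL = 193 Ω
Z = 824 + j193 Ω
|Z| = √(824² + 193²) = 846 Ω

846 Ω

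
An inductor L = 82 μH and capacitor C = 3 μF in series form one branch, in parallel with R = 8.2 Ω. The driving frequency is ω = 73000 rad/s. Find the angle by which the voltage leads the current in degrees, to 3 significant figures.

X_L = ωL = 5.99 Ω
X_C = 1/(ωC) = 4.57 Ω
Branch 1: Z₁ = R = 8.20 Ω
Branch 2 (series LC): Z₂ = j(X_L − X_C) = j1.42 Ω
Parallel: Z = Z₁Z₂/(Z₁+Z₂), |Z| = 1.40 Ω, ∠Z = 80.2°

80.2°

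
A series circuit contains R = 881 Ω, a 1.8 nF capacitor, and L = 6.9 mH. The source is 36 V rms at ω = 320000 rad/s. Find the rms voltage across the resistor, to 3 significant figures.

X_L = ωL = 2210 Ω
X_C = 1/(ωC) = 1740 Ω
Net reactance X = X_L − X_C = 472 Ω
Z = 881 + j472 Ω
|Z| = √(881² + 472²) = 999 Ω
I = V/|Z| = 36.0 mA
V_R = I·|Z_R| = 0.0360 × 881 = 31.7 V

31.7 V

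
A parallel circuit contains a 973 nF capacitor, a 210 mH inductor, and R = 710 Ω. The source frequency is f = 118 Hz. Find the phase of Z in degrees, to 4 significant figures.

ω = 2πf = 741.4 rad/s
X_L = ωL = 155.7 Ω
X_C = 1/(ωC) = 1386 Ω
Parallel: admittances add. Y = 1/R + 1/(jωL) + jωC
Y = (0.001408 − j0.005701) S
|Y| = 0.005873 S → |Z| = 1/|Y| = 170.3 Ω, ∠Z = −∠Y = 76.12°

76.12°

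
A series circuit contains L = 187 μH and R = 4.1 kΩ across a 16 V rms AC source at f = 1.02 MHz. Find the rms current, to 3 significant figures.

ω = 2πf = 6.409e+06 rad/s
X_L = ωL = 1200 Ω
Z = 4100 + j1200 Ω
|Z| = √(4100² + 1200²) = 4270 Ω
I = V/|Z| = 16/4270 = 3.75 mA

3.75 mA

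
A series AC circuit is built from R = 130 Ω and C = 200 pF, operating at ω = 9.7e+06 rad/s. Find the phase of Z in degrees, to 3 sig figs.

X_C = 1/(ωC) = 515 Ω
Z = 130 − j515 Ω
|Z| = √(130² + 515²) = 532 Ω
∠Z = arctan(-515/130) = -75.8°

-75.8°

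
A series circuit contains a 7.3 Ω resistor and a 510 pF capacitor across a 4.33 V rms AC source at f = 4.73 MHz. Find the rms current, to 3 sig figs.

ω = 2πf = 2.972e+07 rad/s
X_C = 1/(ωC) = 66.0 Ω
Z = 7.30 − j66.0 Ω
|Z| = √(7.30² + 66.0²) = 66.4 Ω
I = V/|Z| = 4.33/66.4 = 65.2 mA

65.2 mA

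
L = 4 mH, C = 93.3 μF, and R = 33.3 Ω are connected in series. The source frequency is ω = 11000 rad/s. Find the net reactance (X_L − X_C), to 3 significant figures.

43.0 Ω

X_L = ωL = 44.0 Ω
X_C = 1/(ωC) = 0.974 Ω
X = 44.0 − 0.974 = 43.0 Ω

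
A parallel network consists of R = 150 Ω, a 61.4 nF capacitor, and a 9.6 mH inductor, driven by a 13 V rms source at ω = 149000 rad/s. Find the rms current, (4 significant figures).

X_L = ωL = 1430 Ω
X_C = 1/(ωC) = 109.3 Ω
Parallel: admittances add. Y = 1/R + 1/(jωL) + jωC
Y = (0.006667 + j0.008449) S
|Y| = 0.01076 S → |Z| = 1/|Y| = 92.91 Ω, ∠Z = −∠Y = -51.73°
I = V/|Z| = 13/92.91 = 139.9 mA

139.9 mA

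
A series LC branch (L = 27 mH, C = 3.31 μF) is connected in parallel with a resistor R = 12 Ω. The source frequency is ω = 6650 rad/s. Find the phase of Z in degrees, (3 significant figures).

5.11°

X_L = ωL = 180 Ω
X_C = 1/(ωC) = 45.4 Ω
Branch 1: Z₁ = R = 12.0 Ω
Branch 2 (series LC): Z₂ = j(X_L − X_C) = j134 Ω
Parallel: Z = Z₁Z₂/(Z₁+Z₂), |Z| = 12.0 Ω, ∠Z = 5.11°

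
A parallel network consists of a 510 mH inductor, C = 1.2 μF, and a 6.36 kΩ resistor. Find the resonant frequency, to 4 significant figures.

ω₀ = 1/√(LC) = 1/√(0.51 × 1.2e-06) = 1278 rad/s
f₀ = ω₀/(2π) = 203.4 Hz

203.4 Hz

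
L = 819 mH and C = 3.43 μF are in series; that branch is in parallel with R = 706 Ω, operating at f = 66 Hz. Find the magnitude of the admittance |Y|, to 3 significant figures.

3.09 mS

ω = 2πf = 414.7 rad/s
X_L = ωL = 340 Ω
X_C = 1/(ωC) = 703 Ω
Branch 1: Z₁ = R = 706 Ω
Branch 2 (series LC): Z₂ = j(X_L − X_C) = −j363 Ω
Parallel: Z = Z₁Z₂/(Z₁+Z₂), |Z| = 323 Ω, ∠Z = -62.8°
|Y| = 1/|Z| = 3.09 mS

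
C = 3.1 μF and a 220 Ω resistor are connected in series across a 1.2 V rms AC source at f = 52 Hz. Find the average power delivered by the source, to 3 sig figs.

ω = 2πf = 326.7 rad/s
X_C = 1/(ωC) = 987 Ω
Z = 220 − j987 Ω
|Z| = √(220² + 987²) = 1010 Ω
∠Z = arctan(-987/220) = -77.4°
I = V/|Z| = 1.19 mA
P = VI cos φ = 1.2 × 0.00119 × cos(-77.4°) = 310 μW

310 μW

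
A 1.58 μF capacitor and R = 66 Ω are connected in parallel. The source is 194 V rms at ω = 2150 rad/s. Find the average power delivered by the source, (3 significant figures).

570 W

X_C = 1/(ωC) = 294 Ω
Parallel: admittances add. Y = 1/R + jωC
Y = (0.0152 + j0.00340) S
|Y| = 0.0155 S → |Z| = 1/|Y| = 64.4 Ω, ∠Z = −∠Y = -12.6°
I = V/|Z| = 3.01 A
P = VI cos φ = 194 × 3.01 × cos(-12.6°) = 570 W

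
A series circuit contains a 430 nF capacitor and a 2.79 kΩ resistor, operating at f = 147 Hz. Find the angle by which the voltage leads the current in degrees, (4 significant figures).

-42.07°

ω = 2πf = 923.6 rad/s
X_C = 1/(ωC) = 2518 Ω
Z = 2790 − j2518 Ω
|Z| = √(2790² + 2518²) = 3758 Ω
∠Z = arctan(-2518/2790) = -42.07°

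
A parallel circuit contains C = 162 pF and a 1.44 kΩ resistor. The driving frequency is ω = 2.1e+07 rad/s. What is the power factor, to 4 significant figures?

0.2000

X_C = 1/(ωC) = 293.9 Ω
Parallel: admittances add. Y = 1/R + jωC
Y = (0.0006944 + j0.003402) S
|Y| = 0.003472 S → |Z| = 1/|Y| = 288.0 Ω, ∠Z = −∠Y = -78.46°
cos φ = cos(-78.46°) = 0.2000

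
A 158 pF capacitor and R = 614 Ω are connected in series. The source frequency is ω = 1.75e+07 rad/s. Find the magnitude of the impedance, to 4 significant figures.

X_C = 1/(ωC) = 361.7 Ω
Z = 614.0 − j361.7 Ω
|Z| = √(614.0² + 361.7²) = 712.6 Ω

712.6 Ω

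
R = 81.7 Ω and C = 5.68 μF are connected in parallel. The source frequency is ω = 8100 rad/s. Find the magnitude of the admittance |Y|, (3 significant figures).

47.6 mS

X_C = 1/(ωC) = 21.7 Ω
Parallel: admittances add. Y = 1/R + jωC
Y = (0.0122 + j0.0460) S
|Y| = 0.0476 S → |Z| = 1/|Y| = 21.0 Ω, ∠Z = −∠Y = -75.1°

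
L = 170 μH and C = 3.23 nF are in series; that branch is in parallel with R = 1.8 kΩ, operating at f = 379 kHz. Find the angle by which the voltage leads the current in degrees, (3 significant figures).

81.3°

ω = 2πf = 2.381e+06 rad/s
X_L = ωL = 405 Ω
X_C = 1/(ωC) = 130 Ω
Branch 1: Z₁ = R = 1800 Ω
Branch 2 (series LC): Z₂ = j(X_L − X_C) = j275 Ω
Parallel: Z = Z₁Z₂/(Z₁+Z₂), |Z| = 272 Ω, ∠Z = 81.3°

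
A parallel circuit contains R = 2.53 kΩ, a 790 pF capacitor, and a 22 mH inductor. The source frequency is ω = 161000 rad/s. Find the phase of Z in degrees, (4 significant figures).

X_L = ωL = 3542 Ω
X_C = 1/(ωC) = 7862 Ω
Parallel: admittances add. Y = 1/R + 1/(jωL) + jωC
Y = (0.0003953 − j0.0001551) S
|Y| = 0.0004246 S → |Z| = 1/|Y| = 2355 Ω, ∠Z = −∠Y = 21.43°

21.43°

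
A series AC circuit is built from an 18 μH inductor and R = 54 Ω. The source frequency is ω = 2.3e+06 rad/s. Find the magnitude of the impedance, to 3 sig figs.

X_L = ωL = 41.4 Ω
Z = 54.0 + j41.4 Ω
|Z| = √(54.0² + 41.4²) = 68.0 Ω

68.0 Ω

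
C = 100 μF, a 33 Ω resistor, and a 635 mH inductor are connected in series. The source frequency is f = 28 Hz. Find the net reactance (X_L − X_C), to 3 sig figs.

ω = 2πf = 175.9 rad/s
X_L = ωL = 112 Ω
X_C = 1/(ωC) = 56.8 Ω
X = 112 − 56.8 = 54.9 Ω

54.9 Ω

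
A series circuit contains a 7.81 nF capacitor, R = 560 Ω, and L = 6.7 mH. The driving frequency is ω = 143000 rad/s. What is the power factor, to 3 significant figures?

X_L = ωL = 958 Ω
X_C = 1/(ωC) = 895 Ω
Net reactance X = X_L − X_C = 62.7 Ω
Z = 560 + j62.7 Ω
|Z| = √(560² + 62.7²) = 564 Ω
∠Z = arctan(62.7/560) = 6.39°
cos φ = cos(6.39°) = 0.994

0.994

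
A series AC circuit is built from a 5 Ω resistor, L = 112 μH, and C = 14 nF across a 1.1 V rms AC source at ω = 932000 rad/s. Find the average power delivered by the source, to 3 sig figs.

7.61 mW

X_L = ωL = 104 Ω
X_C = 1/(ωC) = 76.6 Ω
Net reactance X = X_L − X_C = 27.7 Ω
Z = 5.00 + j27.7 Ω
|Z| = √(5.00² + 27.7²) = 28.2 Ω
∠Z = arctan(27.7/5.00) = 79.8°
I = V/|Z| = 39.0 mA
P = VI cos φ = 1.1 × 0.0390 × cos(79.8°) = 7.61 mW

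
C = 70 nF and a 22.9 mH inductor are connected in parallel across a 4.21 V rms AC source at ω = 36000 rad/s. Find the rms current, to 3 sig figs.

5.50 mA

X_L = ωL = 824 Ω
X_C = 1/(ωC) = 397 Ω
Parallel: admittances add. Y = 1/(jωL) + jωC
Y = (0 + j0.00131) S
|Y| = 0.00131 S → |Z| = 1/|Y| = 765 Ω, ∠Z = −∠Y = -90.0°
I = V/|Z| = 4.21/765 = 5.50 mA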